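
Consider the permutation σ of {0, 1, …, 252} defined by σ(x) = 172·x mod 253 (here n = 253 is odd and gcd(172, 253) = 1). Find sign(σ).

+1

Start at x=63: 63 → 210 → 194 → 225 → 244 → 223 → 153 → … (one orbit).
Cycle type of π: 110×2 + 22 + 10 + 1; total 5 cycles.
sign(π) = (−1)^{n − #cycles} = (−1)^{253−5} = (−1)^248 = +1.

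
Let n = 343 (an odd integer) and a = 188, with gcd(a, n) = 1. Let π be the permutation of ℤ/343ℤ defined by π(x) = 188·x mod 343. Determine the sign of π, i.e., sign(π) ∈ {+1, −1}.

Orbit of 148 under x↦188x: [148, 41, 162, 272, 29, 307, 92]… (length divides ord_343(188)).
The orbit structure of x ↦ 188x mod 343: 10 orbits of sizes [98, 98, 98, 14, 14, 14, 2, 2, 2, 1].
sign(π) = (−1)^{n − #cycles} = (−1)^{343−10} = (−1)^333 = -1.

-1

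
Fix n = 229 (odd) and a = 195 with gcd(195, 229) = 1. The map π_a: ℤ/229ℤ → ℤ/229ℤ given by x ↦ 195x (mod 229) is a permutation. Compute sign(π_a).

-1

Trace 32: π^k(32) = [32, 57, 123, 169, 208, 27, 227] for k=0..6.
Cycle lengths of π_195 on ℤ/229ℤ: [76, 76, 76, 1]; 4 cycles in total.
Σ(ℓ_i−1) = 229−4 = 225; sign = (−1)^225 = -1.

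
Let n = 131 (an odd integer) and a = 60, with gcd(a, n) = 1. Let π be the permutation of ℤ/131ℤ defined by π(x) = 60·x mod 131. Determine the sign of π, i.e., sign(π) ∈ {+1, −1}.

+1

Start at x=52: 52 → 107 → 1 → 60 → 63 → 112 → 39 → … (one orbit).
11 cycles of lengths [13, 13, 13, 13, 13, 13, 13, 13, 13, 13, 1].
131 − 11 = 120 transpositions; sign(π) = (−1)^120 = +1.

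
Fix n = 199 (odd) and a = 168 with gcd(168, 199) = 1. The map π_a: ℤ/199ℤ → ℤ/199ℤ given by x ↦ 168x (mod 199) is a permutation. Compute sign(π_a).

-1

Trace 95: π^k(95) = [95, 40, 153, 33, 171, 72, 156] for k=0..6.
π_168 has 2 disjoint cycles with lengths [198, 1] on {0,…,198}.
sign(π) = (−1)^{n − #cycles} = (−1)^{199−2} = (−1)^197 = -1.
Via Zolotarev, sign(π_{168}) = (168|199) = -1.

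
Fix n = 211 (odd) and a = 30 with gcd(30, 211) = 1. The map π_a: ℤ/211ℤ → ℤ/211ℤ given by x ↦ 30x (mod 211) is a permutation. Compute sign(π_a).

+1

Orbit of 178 under x↦30x: [178, 65, 51, 53, 113, 14, 209]… (length divides ord_211(30)).
Cycle lengths of π_30 on ℤ/211ℤ: [105, 105, 1]; 3 cycles in total.
3 cycles on 211: each ℓ→(−1)^(ℓ−1), product (−1)^208 = +1.
(30|211)_J = +1 (Zolotarev's lemma cross-check).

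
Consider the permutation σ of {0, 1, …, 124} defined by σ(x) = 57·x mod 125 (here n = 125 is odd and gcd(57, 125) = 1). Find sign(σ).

-1

Trace 57: π^k(57) = [57, 124, 68, 1] for k=0..3.
The orbit structure of x ↦ 57x mod 125: 32 orbits of sizes [4, 4, 4, 4, 4, 4, 4, 4, 4, 4, 4, 4, 4, 4, 4, 4, 4, 4, 4, 4, 4, 4, 4, 4, 4, 4, 4, 4, 4, 4, 4, 1].
n − c = 125 − 32 = 93; sign = (−1)^93 = -1.
Via Zolotarev, sign(π_{57}) = (57|125) = -1.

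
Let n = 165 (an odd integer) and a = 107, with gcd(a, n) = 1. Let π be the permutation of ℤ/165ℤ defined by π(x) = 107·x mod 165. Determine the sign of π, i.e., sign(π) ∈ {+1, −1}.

-1

Start at x=62: 62 → 34 → 8 → 31 → 17 → 4 → 98 → … (one orbit).
Decompose π into cycles: lengths [20, 20, 20, 20, 20, 20, 10, 10, 10, 4, 4, 4, 2, 1] (14 cycles, including the fixed point 0).
sign(π) = (−1)^{n − #cycles} = (−1)^{165−14} = (−1)^151 = -1.
Check: (107/165) = -1 by Zolotarev.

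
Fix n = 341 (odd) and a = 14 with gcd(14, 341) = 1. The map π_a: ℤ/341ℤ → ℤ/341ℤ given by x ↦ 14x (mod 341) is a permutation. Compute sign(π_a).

+1

Trace 174: π^k(174) = [174, 49, 4, 56, 102, 64, 214] for k=0..6.
Decompose π into cycles: lengths [15, 15, 15, 15, 15, 15, 15, 15, 15, 15, 15, 15, 15, 15, 15, 15, 15, 15, 15, 15, 15, 15, 5, 5, 1] (25 cycles, including the fixed point 0).
341 − 25 = 316 transpositions; sign(π) = (−1)^316 = +1.
(14|341)_J = +1 (Zolotarev's lemma cross-check).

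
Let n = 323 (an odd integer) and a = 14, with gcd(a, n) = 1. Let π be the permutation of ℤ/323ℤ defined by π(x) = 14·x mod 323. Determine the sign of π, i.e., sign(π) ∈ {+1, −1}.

+1

Orbit of 79 under x↦14x: [79, 137, 303, 43, 279, 30, 97]… (length divides ord_323(14)).
Decompose π into cycles: lengths [144, 144, 18, 16, 1] (5 cycles, including the fixed point 0).
n − c = 323 − 5 = 318; sign = (−1)^318 = +1.
The Jacobi symbol (14|323) = +1 (Zolotarev) agrees.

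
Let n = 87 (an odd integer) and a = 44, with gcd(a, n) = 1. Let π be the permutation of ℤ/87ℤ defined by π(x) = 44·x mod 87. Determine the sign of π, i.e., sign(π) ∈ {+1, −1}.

+1

Start at x=67: 67 → 77 → 82 → 41 → 64 → 32 → 16 → … (one orbit).
π_44 has 5 disjoint cycles with lengths [28, 28, 28, 2, 1] on {0,…,86}.
With 5 cycles on 87 points, sign = (−1)^{87−5} = +1.
The Jacobi symbol (44|87) = +1 (Zolotarev) agrees.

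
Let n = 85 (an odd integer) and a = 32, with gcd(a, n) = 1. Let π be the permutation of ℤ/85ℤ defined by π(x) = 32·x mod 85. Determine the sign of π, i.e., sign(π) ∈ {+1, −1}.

Start at x=64: 64 → 8 → 1 → 32 → 4 → 43 → 16 → … (one orbit).
The orbit structure of x ↦ 32x mod 85: 12 orbits of sizes [8, 8, 8, 8, 8, 8, 8, 8, 8, 8, 4, 1].
n − c = 85 − 12 = 73; sign = (−1)^73 = -1.
Via Zolotarev, sign(π_{32}) = (32|85) = -1.

-1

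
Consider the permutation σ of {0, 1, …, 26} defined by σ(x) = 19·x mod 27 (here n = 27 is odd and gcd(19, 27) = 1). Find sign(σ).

Orbit of 19 under x↦19x: [19, 10, 1]… (length divides ord_27(19)).
Cycle lengths of π_19 on ℤ/27ℤ: [3, 3, 3, 3, 3, 3, 1, 1, 1, 1, 1, 1, 1, 1, 1]; 15 cycles in total.
27 − 15 = 12 transpositions; sign(π) = (−1)^12 = +1.

+1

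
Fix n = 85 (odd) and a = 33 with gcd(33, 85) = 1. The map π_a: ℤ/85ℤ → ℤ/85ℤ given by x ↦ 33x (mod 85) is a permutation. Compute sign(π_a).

-1

Trace 33: π^k(33) = [33, 69, 67, 1] for k=0..3.
The orbit structure of x ↦ 33x mod 85: 26 orbits of sizes [4, 4, 4, 4, 4, 4, 4, 4, 4, 4, 4, 4, 4, 4, 4, 4, 4, 2, 2, 2, 2, 2, 2, 2, 2, 1].
85 − 26 = 59 transpositions; sign(π) = (−1)^59 = -1.
The Jacobi symbol (33|85) = -1 (Zolotarev) agrees.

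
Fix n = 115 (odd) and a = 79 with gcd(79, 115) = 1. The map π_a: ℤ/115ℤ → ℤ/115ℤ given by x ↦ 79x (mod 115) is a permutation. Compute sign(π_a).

-1

Orbit of 34 under x↦79x: [34, 41, 19, 6, 14, 71, 89]… (length divides ord_115(79)).
8 cycles of lengths [22, 22, 22, 22, 22, 2, 2, 1].
With 8 cycles on 115 points, sign = (−1)^{115−8} = -1.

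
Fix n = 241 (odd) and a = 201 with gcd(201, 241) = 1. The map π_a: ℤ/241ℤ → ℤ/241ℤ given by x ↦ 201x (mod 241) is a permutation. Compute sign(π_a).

Start at x=240: 240 → 40 → 87 → 135 → 143 → 64 → 91 → … (one orbit).
Cycle type of π: 20×12 + 1; total 13 cycles.
241 − 13 = 228 transpositions; sign(π) = (−1)^228 = +1.
The Jacobi symbol (201|241) = +1 (Zolotarev) agrees.

+1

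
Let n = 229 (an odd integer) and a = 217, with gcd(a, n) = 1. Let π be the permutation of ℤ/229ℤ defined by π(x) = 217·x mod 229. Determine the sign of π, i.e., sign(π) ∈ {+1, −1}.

Trace 51: π^k(51) = [51, 75, 16, 37, 14, 61, 184] for k=0..6.
π_217 has 5 disjoint cycles with lengths [57, 57, 57, 57, 1] on {0,…,228}.
Σ(ℓ_i−1) = 229−5 = 224; sign = (−1)^224 = +1.

+1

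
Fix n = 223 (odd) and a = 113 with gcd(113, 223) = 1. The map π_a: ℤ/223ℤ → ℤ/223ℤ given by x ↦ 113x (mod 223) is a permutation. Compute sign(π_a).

Orbit of 177 under x↦113x: [177, 154, 8, 12, 18, 27, 152]… (length divides ord_223(113)).
2 cycles of lengths [222, 1].
2 cycles on 223: each ℓ→(−1)^(ℓ−1), product (−1)^221 = -1.
(113|223)_J = -1 (Zolotarev's lemma cross-check).

-1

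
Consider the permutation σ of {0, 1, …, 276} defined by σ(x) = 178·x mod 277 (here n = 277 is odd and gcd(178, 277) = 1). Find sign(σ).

Trace 199: π^k(199) = [199, 243, 42, 274, 20, 236, 181] for k=0..6.
The orbit structure of x ↦ 178x mod 277: 2 orbits of sizes [276, 1].
sign(π) = (−1)^{n − #cycles} = (−1)^{277−2} = (−1)^275 = -1.
Via Zolotarev, sign(π_{178}) = (178|277) = -1.

-1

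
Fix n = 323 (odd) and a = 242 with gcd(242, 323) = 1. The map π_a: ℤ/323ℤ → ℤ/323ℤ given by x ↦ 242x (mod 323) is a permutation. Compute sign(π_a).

-1

Orbit of 293 under x↦242x: [293, 169, 200, 273, 174, 118, 132]… (length divides ord_323(242)).
Cycle type of π: 36×8 + 18 + 4×4 + 1; total 14 cycles.
14 cycles on 323: each ℓ→(−1)^(ℓ−1), product (−1)^309 = -1.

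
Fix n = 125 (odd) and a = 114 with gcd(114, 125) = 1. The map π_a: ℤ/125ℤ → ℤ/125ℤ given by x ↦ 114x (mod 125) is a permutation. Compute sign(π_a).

+1

Start at x=59: 59 → 101 → 14 → 96 → 69 → 116 → 99 → … (one orbit).
Cycle lengths of π_114 on ℤ/125ℤ: [50, 50, 10, 10, 2, 2, 1]; 7 cycles in total.
Σ(ℓ_i−1) = 125−7 = 118; sign = (−1)^118 = +1.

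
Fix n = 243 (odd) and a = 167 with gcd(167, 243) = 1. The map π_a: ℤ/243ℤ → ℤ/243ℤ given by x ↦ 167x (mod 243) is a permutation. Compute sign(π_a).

Trace 206: π^k(206) = [206, 139, 128, 235, 122, 205, 215] for k=0..6.
Cycle lengths of π_167 on ℤ/243ℤ: [162, 54, 18, 6, 2, 1]; 6 cycles in total.
With 6 cycles on 243 points, sign = (−1)^{243−6} = -1.

-1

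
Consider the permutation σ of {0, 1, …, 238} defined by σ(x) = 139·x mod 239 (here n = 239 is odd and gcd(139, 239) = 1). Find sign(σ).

Start at x=98: 98 → 238 → 100 → 38 → 24 → 229 → 44 → … (one orbit).
The orbit structure of x ↦ 139x mod 239: 18 orbits of sizes [14, 14, 14, 14, 14, 14, 14, 14, 14, 14, 14, 14, 14, 14, 14, 14, 14, 1].
18 cycles on 239: each ℓ→(−1)^(ℓ−1), product (−1)^221 = -1.
The Jacobi symbol (139|239) = -1 (Zolotarev) agrees.

-1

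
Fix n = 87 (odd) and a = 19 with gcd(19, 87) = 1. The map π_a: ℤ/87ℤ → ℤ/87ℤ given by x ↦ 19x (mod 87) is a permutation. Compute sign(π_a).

Start at x=31: 31 → 67 → 55 → 1 → 19 → 13 → 73 → … (one orbit).
Cycle type of π: 28×3 + 1×3; total 6 cycles.
87 − 6 = 81 transpositions; sign(π) = (−1)^81 = -1.

-1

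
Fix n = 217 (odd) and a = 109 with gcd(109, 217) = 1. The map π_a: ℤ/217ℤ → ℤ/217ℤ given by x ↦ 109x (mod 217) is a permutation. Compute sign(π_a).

+1

Trace 1: π^k(1) = [1, 109, 163, 190, 95, 156, 78] for k=0..6.
The orbit structure of x ↦ 109x mod 217: 21 orbits of sizes [15, 15, 15, 15, 15, 15, 15, 15, 15, 15, 15, 15, 5, 5, 5, 5, 5, 5, 3, 3, 1].
n − c = 217 − 21 = 196; sign = (−1)^196 = +1.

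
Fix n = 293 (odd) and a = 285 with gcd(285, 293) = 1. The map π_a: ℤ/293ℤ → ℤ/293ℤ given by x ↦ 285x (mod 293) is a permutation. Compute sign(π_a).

Start at x=164: 164 → 153 → 241 → 123 → 188 → 254 → 19 → … (one orbit).
Cycle lengths of π_285 on ℤ/293ℤ: [292, 1]; 2 cycles in total.
With 2 cycles on 293 points, sign = (−1)^{293−2} = -1.
(285|293)_J = -1 (Zolotarev's lemma cross-check).

-1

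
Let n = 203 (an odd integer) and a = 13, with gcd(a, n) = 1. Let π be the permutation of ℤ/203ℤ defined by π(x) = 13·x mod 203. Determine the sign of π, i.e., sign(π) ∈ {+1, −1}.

-1

Trace 34: π^k(34) = [34, 36, 62, 197, 125, 1, 13] for k=0..6.
Cycle lengths of π_13 on ℤ/203ℤ: [14, 14, 14, 14, 14, 14, 14, 14, 14, 14, 14, 14, 14, 14, 2, 2, 2, 1]; 18 cycles in total.
With 18 cycles on 203 points, sign = (−1)^{203−18} = -1.
(13|203)_J = -1 (Zolotarev's lemma cross-check).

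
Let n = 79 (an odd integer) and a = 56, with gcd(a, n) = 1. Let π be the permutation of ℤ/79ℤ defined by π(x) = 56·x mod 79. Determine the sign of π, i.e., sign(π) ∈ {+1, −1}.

-1

Orbit of 24 under x↦56x: [24, 1, 56, 55, 78, 23]… (length divides ord_79(56)).
Cycle lengths of π_56 on ℤ/79ℤ: [6, 6, 6, 6, 6, 6, 6, 6, 6, 6, 6, 6, 6, 1]; 14 cycles in total.
14 cycles on 79: each ℓ→(−1)^(ℓ−1), product (−1)^65 = -1.
(56|79)_J = -1 (Zolotarev's lemma cross-check).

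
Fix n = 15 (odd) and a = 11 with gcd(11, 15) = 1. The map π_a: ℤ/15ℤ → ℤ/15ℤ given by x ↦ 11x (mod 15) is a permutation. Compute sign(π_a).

Start at x=1: 1 → 11 → 1 (one orbit).
Decompose π into cycles: lengths [2, 2, 2, 2, 2, 1, 1, 1, 1, 1] (10 cycles, including the fixed point 0).
n − c = 15 − 10 = 5; sign = (−1)^5 = -1.

-1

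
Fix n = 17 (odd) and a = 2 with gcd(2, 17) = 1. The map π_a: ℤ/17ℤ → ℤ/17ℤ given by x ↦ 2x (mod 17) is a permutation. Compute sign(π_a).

Start at x=16: 16 → 15 → 13 → 9 → 1 → 2 → 4 → … (one orbit).
Decompose π into cycles: lengths [8, 8, 1] (3 cycles, including the fixed point 0).
Σ(ℓ_i−1) = 17−3 = 14; sign = (−1)^14 = +1.
Via Zolotarev, sign(π_{2}) = (2|17) = +1.

+1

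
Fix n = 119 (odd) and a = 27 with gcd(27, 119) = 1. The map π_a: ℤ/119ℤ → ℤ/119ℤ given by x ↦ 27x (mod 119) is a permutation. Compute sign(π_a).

+1

Start at x=50: 50 → 41 → 36 → 20 → 64 → 62 → 8 → … (one orbit).
11 cycles of lengths [16, 16, 16, 16, 16, 16, 16, 2, 2, 2, 1].
119 − 11 = 108 transpositions; sign(π) = (−1)^108 = +1.
Zolotarev: (27|119) = +1, matching the cycle-count sign.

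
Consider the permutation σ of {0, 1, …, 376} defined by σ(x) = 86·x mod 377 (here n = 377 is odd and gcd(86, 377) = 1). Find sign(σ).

-1

Start at x=57: 57 → 1 → 86 → 233 → 57 (one orbit).
Cycle type of π: 4×87 + 2×14 + 1; total 102 cycles.
Σ(ℓ_i−1) = 377−102 = 275; sign = (−1)^275 = -1.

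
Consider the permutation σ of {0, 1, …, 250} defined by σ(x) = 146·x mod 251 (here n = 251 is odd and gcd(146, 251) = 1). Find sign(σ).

Start at x=76: 76 → 52 → 62 → 16 → 77 → 198 → 43 → … (one orbit).
π_146 has 2 disjoint cycles with lengths [250, 1] on {0,…,250}.
251 − 2 = 249 transpositions; sign(π) = (−1)^249 = -1.

-1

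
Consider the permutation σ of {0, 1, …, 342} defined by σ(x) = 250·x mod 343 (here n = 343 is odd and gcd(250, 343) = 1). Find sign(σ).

-1

Start at x=50: 50 → 152 → 270 → 272 → 86 → 234 → 190 → … (one orbit).
Cycle type of π: 294 + 42 + 6 + 1; total 4 cycles.
n − c = 343 − 4 = 339; sign = (−1)^339 = -1.
The Jacobi symbol (250|343) = -1 (Zolotarev) agrees.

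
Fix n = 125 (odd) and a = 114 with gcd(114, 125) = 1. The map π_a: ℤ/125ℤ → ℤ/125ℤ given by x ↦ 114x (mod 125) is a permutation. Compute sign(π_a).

+1

Trace 1: π^k(1) = [1, 114, 121, 44, 16, 74, 61] for k=0..6.
Decompose π into cycles: lengths [50, 50, 10, 10, 2, 2, 1] (7 cycles, including the fixed point 0).
With 7 cycles on 125 points, sign = (−1)^{125−7} = +1.
Check: (114/125) = +1 by Zolotarev.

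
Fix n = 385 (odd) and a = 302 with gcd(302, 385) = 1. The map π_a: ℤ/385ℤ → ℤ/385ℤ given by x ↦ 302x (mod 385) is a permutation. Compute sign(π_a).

-1

Start at x=323: 323 → 141 → 232 → 379 → 113 → 246 → 372 → … (one orbit).
Decompose π into cycles: lengths [20, 20, 20, 20, 20, 20, 20, 20, 20, 20, 20, 20, 20, 20, 5, 5, 5, 5, 5, 5, 5, 5, 5, 5, 5, 5, 5, 5, 4, 4, 4, 4, 4, 4, 4, 1, 1, 1, 1, 1, 1, 1] (42 cycles, including the fixed point 0).
385 − 42 = 343 transpositions; sign(π) = (−1)^343 = -1.
Check: (302/385) = -1 by Zolotarev.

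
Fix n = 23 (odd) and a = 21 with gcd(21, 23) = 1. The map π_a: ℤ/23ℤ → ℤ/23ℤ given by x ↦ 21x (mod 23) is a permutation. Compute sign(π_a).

Orbit of 1 under x↦21x: [1, 21, 4, 15, 16, 14, 18]… (length divides ord_23(21)).
Cycle lengths of π_21 on ℤ/23ℤ: [22, 1]; 2 cycles in total.
sign(π) = (−1)^{n − #cycles} = (−1)^{23−2} = (−1)^21 = -1.
The Jacobi symbol (21|23) = -1 (Zolotarev) agrees.

-1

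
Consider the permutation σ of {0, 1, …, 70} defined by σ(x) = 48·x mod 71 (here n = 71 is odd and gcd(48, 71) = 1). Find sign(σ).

Orbit of 45 under x↦48x: [45, 30, 20, 37, 1, 48, 32]… (length divides ord_71(48)).
Decompose π into cycles: lengths [7, 7, 7, 7, 7, 7, 7, 7, 7, 7, 1] (11 cycles, including the fixed point 0).
71 − 11 = 60 transpositions; sign(π) = (−1)^60 = +1.

+1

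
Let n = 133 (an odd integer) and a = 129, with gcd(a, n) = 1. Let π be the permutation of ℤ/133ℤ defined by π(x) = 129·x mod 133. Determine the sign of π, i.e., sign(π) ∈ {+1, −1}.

+1

Trace 108: π^k(108) = [108, 100, 132, 4, 117, 64, 10] for k=0..6.
Decompose π into cycles: lengths [18, 18, 18, 18, 18, 18, 18, 6, 1] (9 cycles, including the fixed point 0).
Σ(ℓ_i−1) = 133−9 = 124; sign = (−1)^124 = +1.
Check: (129/133) = +1 by Zolotarev.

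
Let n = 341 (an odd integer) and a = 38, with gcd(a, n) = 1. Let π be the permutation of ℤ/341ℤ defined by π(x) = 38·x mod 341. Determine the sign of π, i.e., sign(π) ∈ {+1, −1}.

Trace 262: π^k(262) = [262, 67, 159, 245, 103, 163, 56] for k=0..6.
Decompose π into cycles: lengths [15, 15, 15, 15, 15, 15, 15, 15, 15, 15, 15, 15, 15, 15, 15, 15, 15, 15, 15, 15, 15, 15, 5, 5, 1] (25 cycles, including the fixed point 0).
n − c = 341 − 25 = 316; sign = (−1)^316 = +1.
(38|341)_J = +1 (Zolotarev's lemma cross-check).

+1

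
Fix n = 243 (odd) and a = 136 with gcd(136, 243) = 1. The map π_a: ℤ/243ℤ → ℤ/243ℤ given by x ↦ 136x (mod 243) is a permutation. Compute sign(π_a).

+1

Trace 136: π^k(136) = [136, 28, 163, 55, 190, 82, 217] for k=0..6.
63 cycles of lengths [9, 9, 9, 9, 9, 9, 9, 9, 9, 9, 9, 9, 9, 9, 9, 9, 9, 9, 3, 3, 3, 3, 3, 3, 3, 3, 3, 3, 3, 3, 3, 3, 3, 3, 3, 3, 1, 1, 1, 1, 1, 1, 1, 1, 1, 1, 1, 1, 1, 1, 1, 1, 1, 1, 1, 1, 1, 1, 1, 1, 1, 1, 1].
Σ(ℓ_i−1) = 243−63 = 180; sign = (−1)^180 = +1.
The Jacobi symbol (136|243) = +1 (Zolotarev) agrees.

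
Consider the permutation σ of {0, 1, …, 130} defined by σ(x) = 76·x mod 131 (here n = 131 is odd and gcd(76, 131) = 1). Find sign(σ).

Start at x=108: 108 → 86 → 117 → 115 → 94 → 70 → 80 → … (one orbit).
Decompose π into cycles: lengths [130, 1] (2 cycles, including the fixed point 0).
131 − 2 = 129 transpositions; sign(π) = (−1)^129 = -1.
Zolotarev: (76|131) = -1, matching the cycle-count sign.

-1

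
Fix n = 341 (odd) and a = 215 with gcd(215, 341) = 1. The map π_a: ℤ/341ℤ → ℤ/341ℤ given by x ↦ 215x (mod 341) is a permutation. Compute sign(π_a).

Trace 126: π^k(126) = [126, 151, 70, 46, 1, 215, 190] for k=0..6.
π_215 has 35 disjoint cycles with lengths [10, 10, 10, 10, 10, 10, 10, 10, 10, 10, 10, 10, 10, 10, 10, 10, 10, 10, 10, 10, 10, 10, 10, 10, 10, 10, 10, 10, 10, 10, 10, 10, 10, 10, 1] on {0,…,340}.
341 − 35 = 306 transpositions; sign(π) = (−1)^306 = +1.
The Jacobi symbol (215|341) = +1 (Zolotarev) agrees.

+1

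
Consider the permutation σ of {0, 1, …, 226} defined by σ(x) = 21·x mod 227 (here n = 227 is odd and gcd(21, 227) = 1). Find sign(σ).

+1

Trace 47: π^k(47) = [47, 79, 70, 108, 225, 185, 26] for k=0..6.
3 cycles of lengths [113, 113, 1].
Σ(ℓ_i−1) = 227−3 = 224; sign = (−1)^224 = +1.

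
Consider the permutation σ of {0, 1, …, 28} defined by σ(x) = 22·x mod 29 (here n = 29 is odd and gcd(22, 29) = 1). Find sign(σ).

+1

Start at x=4: 4 → 1 → 22 → 20 → 5 → 23 → 13 → … (one orbit).
3 cycles of lengths [14, 14, 1].
3 cycles on 29: each ℓ→(−1)^(ℓ−1), product (−1)^26 = +1.
Check: (22/29) = +1 by Zolotarev.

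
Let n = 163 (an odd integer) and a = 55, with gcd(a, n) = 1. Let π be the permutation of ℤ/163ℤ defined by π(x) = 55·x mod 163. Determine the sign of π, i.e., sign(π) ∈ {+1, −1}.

Orbit of 10 under x↦55x: [10, 61, 95, 9, 6, 4, 57]… (length divides ord_163(55)).
The orbit structure of x ↦ 55x mod 163: 3 orbits of sizes [81, 81, 1].
Σ(ℓ_i−1) = 163−3 = 160; sign = (−1)^160 = +1.
Via Zolotarev, sign(π_{55}) = (55|163) = +1.

+1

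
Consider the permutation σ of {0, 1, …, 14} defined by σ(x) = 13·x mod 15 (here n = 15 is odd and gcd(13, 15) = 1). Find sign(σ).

-1

Trace 1: π^k(1) = [1, 13, 4, 7] for k=0..3.
The orbit structure of x ↦ 13x mod 15: 6 orbits of sizes [4, 4, 4, 1, 1, 1].
6 cycles on 15: each ℓ→(−1)^(ℓ−1), product (−1)^9 = -1.
Zolotarev: (13|15) = -1, matching the cycle-count sign.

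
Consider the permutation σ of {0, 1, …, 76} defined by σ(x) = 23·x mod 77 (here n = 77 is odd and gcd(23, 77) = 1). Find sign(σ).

+1

Trace 23: π^k(23) = [23, 67, 1] for k=0..2.
33 cycles of lengths [3, 3, 3, 3, 3, 3, 3, 3, 3, 3, 3, 3, 3, 3, 3, 3, 3, 3, 3, 3, 3, 3, 1, 1, 1, 1, 1, 1, 1, 1, 1, 1, 1].
33 cycles on 77: each ℓ→(−1)^(ℓ−1), product (−1)^44 = +1.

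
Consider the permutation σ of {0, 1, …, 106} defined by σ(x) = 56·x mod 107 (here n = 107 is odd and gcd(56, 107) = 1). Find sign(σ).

Start at x=89: 89 → 62 → 48 → 13 → 86 → 1 → 56 → … (one orbit).
Cycle lengths of π_56 on ℤ/107ℤ: [53, 53, 1]; 3 cycles in total.
n − c = 107 − 3 = 104; sign = (−1)^104 = +1.
Check: (56/107) = +1 by Zolotarev.

+1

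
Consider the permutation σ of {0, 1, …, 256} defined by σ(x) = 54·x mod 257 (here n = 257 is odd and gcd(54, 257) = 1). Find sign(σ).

Trace 116: π^k(116) = [116, 96, 44, 63, 61, 210, 32] for k=0..6.
Cycle lengths of π_54 on ℤ/257ℤ: [256, 1]; 2 cycles in total.
257 − 2 = 255 transpositions; sign(π) = (−1)^255 = -1.
Check: (54/257) = -1 by Zolotarev.

-1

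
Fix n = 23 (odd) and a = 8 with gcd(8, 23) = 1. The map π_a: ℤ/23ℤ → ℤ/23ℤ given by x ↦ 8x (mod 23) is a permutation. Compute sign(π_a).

Start at x=12: 12 → 4 → 9 → 3 → 1 → 8 → 18 → … (one orbit).
Cycle lengths of π_8 on ℤ/23ℤ: [11, 11, 1]; 3 cycles in total.
With 3 cycles on 23 points, sign = (−1)^{23−3} = +1.

+1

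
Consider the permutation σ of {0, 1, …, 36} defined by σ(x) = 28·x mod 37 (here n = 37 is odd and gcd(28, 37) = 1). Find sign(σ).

Start at x=16: 16 → 4 → 1 → 28 → 7 → 11 → 12 → … (one orbit).
Cycle type of π: 18×2 + 1; total 3 cycles.
3 cycles on 37: each ℓ→(−1)^(ℓ−1), product (−1)^34 = +1.

+1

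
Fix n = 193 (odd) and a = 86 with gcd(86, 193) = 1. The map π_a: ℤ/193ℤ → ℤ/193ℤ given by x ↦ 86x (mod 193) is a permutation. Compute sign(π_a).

+1

Orbit of 64 under x↦86x: [64, 100, 108, 24, 134, 137, 9]… (length divides ord_193(86)).
Cycle type of π: 96×2 + 1; total 3 cycles.
3 cycles on 193: each ℓ→(−1)^(ℓ−1), product (−1)^190 = +1.
Zolotarev: (86|193) = +1, matching the cycle-count sign.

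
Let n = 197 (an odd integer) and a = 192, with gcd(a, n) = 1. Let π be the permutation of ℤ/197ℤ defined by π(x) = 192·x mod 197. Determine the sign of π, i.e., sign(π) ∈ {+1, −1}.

Start at x=54: 54 → 124 → 168 → 145 → 63 → 79 → 196 → … (one orbit).
Cycle lengths of π_192 on ℤ/197ℤ: [196, 1]; 2 cycles in total.
With 2 cycles on 197 points, sign = (−1)^{197−2} = -1.

-1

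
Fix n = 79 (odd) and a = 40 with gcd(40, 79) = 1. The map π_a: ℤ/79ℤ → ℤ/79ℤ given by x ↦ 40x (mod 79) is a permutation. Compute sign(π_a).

+1

Trace 11: π^k(11) = [11, 45, 62, 31, 55, 67, 73] for k=0..6.
π_40 has 3 disjoint cycles with lengths [39, 39, 1] on {0,…,78}.
With 3 cycles on 79 points, sign = (−1)^{79−3} = +1.
(40|79)_J = +1 (Zolotarev's lemma cross-check).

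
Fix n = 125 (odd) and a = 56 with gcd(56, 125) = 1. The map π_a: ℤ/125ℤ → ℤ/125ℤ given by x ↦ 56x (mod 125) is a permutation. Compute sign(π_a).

Start at x=31: 31 → 111 → 91 → 96 → 1 → 56 → 11 → … (one orbit).
The orbit structure of x ↦ 56x mod 125: 13 orbits of sizes [25, 25, 25, 25, 5, 5, 5, 5, 1, 1, 1, 1, 1].
Σ(ℓ_i−1) = 125−13 = 112; sign = (−1)^112 = +1.
Zolotarev: (56|125) = +1, matching the cycle-count sign.

+1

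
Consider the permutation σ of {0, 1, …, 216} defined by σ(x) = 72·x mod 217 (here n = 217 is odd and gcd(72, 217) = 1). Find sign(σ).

+1

Orbit of 214 under x↦72x: [214, 1, 72, 193, 8, 142, 25]… (length divides ord_217(72)).
Decompose π into cycles: lengths [15, 15, 15, 15, 15, 15, 15, 15, 15, 15, 15, 15, 15, 15, 3, 3, 1] (17 cycles, including the fixed point 0).
217 − 17 = 200 transpositions; sign(π) = (−1)^200 = +1.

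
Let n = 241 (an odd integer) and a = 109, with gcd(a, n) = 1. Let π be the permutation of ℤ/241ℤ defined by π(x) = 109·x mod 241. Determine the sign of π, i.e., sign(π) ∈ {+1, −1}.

-1

Start at x=143: 143 → 163 → 174 → 168 → 237 → 46 → 194 → … (one orbit).
Cycle type of π: 240 + 1; total 2 cycles.
Σ(ℓ_i−1) = 241−2 = 239; sign = (−1)^239 = -1.
Via Zolotarev, sign(π_{109}) = (109|241) = -1.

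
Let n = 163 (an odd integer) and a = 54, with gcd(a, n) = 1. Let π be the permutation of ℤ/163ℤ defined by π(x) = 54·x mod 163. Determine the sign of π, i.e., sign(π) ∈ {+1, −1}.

+1

Trace 65: π^k(65) = [65, 87, 134, 64, 33, 152, 58] for k=0..6.
π_54 has 3 disjoint cycles with lengths [81, 81, 1] on {0,…,162}.
163 − 3 = 160 transpositions; sign(π) = (−1)^160 = +1.
The Jacobi symbol (54|163) = +1 (Zolotarev) agrees.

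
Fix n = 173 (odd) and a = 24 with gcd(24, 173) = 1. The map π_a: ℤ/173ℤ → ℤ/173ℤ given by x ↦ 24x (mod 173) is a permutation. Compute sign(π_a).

+1

Start at x=55: 55 → 109 → 21 → 158 → 159 → 10 → 67 → … (one orbit).
π_24 has 3 disjoint cycles with lengths [86, 86, 1] on {0,…,172}.
n − c = 173 − 3 = 170; sign = (−1)^170 = +1.
(24|173)_J = +1 (Zolotarev's lemma cross-check).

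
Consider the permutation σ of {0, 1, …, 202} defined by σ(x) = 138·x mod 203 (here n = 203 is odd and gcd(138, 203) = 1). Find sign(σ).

-1

Trace 1: π^k(1) = [1, 138, 165, 34, 23, 129, 141] for k=0..6.
8 cycles of lengths [42, 42, 42, 42, 14, 14, 6, 1].
203 − 8 = 195 transpositions; sign(π) = (−1)^195 = -1.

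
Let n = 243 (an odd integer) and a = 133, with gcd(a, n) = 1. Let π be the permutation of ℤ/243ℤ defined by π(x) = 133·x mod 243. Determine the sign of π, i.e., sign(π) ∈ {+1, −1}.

+1

Orbit of 103 under x↦133x: [103, 91, 196, 67, 163, 52, 112]… (length divides ord_243(133)).
The orbit structure of x ↦ 133x mod 243: 11 orbits of sizes [81, 81, 27, 27, 9, 9, 3, 3, 1, 1, 1].
11 cycles on 243: each ℓ→(−1)^(ℓ−1), product (−1)^232 = +1.
Zolotarev: (133|243) = +1, matching the cycle-count sign.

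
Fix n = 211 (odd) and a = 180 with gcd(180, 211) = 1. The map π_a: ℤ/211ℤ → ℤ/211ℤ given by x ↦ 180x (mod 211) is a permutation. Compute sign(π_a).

Orbit of 101 under x↦180x: [101, 34, 1, 180, 117, 171, 185]… (length divides ord_211(180)).
Cycle lengths of π_180 on ℤ/211ℤ: [21, 21, 21, 21, 21, 21, 21, 21, 21, 21, 1]; 11 cycles in total.
sign(π) = (−1)^{n − #cycles} = (−1)^{211−11} = (−1)^200 = +1.
Check: (180/211) = +1 by Zolotarev.

+1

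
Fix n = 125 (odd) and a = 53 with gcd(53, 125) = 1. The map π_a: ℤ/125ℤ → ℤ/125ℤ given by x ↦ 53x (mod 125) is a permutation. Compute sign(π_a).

-1

Orbit of 29 under x↦53x: [29, 37, 86, 58, 74, 47, 116]… (length divides ord_125(53)).
Cycle type of π: 100 + 20 + 4 + 1; total 4 cycles.
125 − 4 = 121 transpositions; sign(π) = (−1)^121 = -1.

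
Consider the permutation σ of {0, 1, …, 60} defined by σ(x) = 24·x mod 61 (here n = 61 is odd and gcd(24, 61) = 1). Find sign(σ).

-1

Start at x=24: 24 → 27 → 38 → 58 → 50 → 41 → 8 → … (one orbit).
4 cycles of lengths [20, 20, 20, 1].
4 cycles on 61: each ℓ→(−1)^(ℓ−1), product (−1)^57 = -1.
Check: (24/61) = -1 by Zolotarev.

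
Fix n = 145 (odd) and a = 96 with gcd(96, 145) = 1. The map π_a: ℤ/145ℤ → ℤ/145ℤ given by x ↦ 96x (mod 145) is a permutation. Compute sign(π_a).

Orbit of 136 under x↦96x: [136, 6, 141, 51, 111, 71, 1]… (length divides ord_145(96)).
Decompose π into cycles: lengths [14, 14, 14, 14, 14, 14, 14, 14, 14, 14, 1, 1, 1, 1, 1] (15 cycles, including the fixed point 0).
145 − 15 = 130 transpositions; sign(π) = (−1)^130 = +1.

+1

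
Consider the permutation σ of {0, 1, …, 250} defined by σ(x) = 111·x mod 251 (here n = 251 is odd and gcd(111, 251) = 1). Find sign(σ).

-1

Start at x=244: 244 → 227 → 97 → 225 → 126 → 181 → 11 → … (one orbit).
Decompose π into cycles: lengths [250, 1] (2 cycles, including the fixed point 0).
With 2 cycles on 251 points, sign = (−1)^{251−2} = -1.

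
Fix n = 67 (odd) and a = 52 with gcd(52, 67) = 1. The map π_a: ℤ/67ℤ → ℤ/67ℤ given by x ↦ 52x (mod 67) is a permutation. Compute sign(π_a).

Start at x=42: 42 → 40 → 3 → 22 → 5 → 59 → 53 → … (one orbit).
Cycle lengths of π_52 on ℤ/67ℤ: [22, 22, 22, 1]; 4 cycles in total.
n − c = 67 − 4 = 63; sign = (−1)^63 = -1.

-1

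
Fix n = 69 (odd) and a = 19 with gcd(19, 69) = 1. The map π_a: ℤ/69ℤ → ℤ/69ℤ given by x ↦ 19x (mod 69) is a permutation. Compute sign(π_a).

-1

Start at x=1: 1 → 19 → 16 → 28 → 49 → 34 → 25 → … (one orbit).
π_19 has 6 disjoint cycles with lengths [22, 22, 22, 1, 1, 1] on {0,…,68}.
n − c = 69 − 6 = 63; sign = (−1)^63 = -1.
Zolotarev: (19|69) = -1, matching the cycle-count sign.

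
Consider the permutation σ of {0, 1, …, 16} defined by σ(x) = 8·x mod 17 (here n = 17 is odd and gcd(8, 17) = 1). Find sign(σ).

Start at x=8: 8 → 13 → 2 → 16 → 9 → 4 → 15 → … (one orbit).
The orbit structure of x ↦ 8x mod 17: 3 orbits of sizes [8, 8, 1].
sign(π) = (−1)^{n − #cycles} = (−1)^{17−3} = (−1)^14 = +1.
The Jacobi symbol (8|17) = +1 (Zolotarev) agrees.

+1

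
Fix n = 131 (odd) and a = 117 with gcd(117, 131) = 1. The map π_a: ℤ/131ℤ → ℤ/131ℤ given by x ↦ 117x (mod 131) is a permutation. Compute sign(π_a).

Start at x=15: 15 → 52 → 58 → 105 → 102 → 13 → 80 → … (one orbit).
The orbit structure of x ↦ 117x mod 131: 3 orbits of sizes [65, 65, 1].
3 cycles on 131: each ℓ→(−1)^(ℓ−1), product (−1)^128 = +1.

+1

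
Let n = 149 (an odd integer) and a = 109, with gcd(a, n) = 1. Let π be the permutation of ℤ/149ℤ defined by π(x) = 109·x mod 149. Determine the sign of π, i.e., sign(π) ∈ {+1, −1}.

-1

Orbit of 141 under x↦109x: [141, 22, 14, 36, 50, 86, 136]… (length divides ord_149(109)).
Cycle type of π: 148 + 1; total 2 cycles.
With 2 cycles on 149 points, sign = (−1)^{149−2} = -1.
(109|149)_J = -1 (Zolotarev's lemma cross-check).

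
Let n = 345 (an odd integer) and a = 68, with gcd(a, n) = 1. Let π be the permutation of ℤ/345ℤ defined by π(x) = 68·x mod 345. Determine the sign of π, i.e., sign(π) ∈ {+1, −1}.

Start at x=137: 137 → 1 → 68 → 139 → 137 (one orbit).
Cycle type of π: 4×69 + 2×34 + 1; total 104 cycles.
With 104 cycles on 345 points, sign = (−1)^{345−104} = -1.
Via Zolotarev, sign(π_{68}) = (68|345) = -1.

-1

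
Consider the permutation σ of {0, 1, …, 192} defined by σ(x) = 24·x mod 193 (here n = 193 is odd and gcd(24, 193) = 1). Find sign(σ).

Trace 184: π^k(184) = [184, 170, 27, 69, 112, 179, 50] for k=0..6.
Cycle lengths of π_24 on ℤ/193ℤ: [32, 32, 32, 32, 32, 32, 1]; 7 cycles in total.
sign(π) = (−1)^{n − #cycles} = (−1)^{193−7} = (−1)^186 = +1.

+1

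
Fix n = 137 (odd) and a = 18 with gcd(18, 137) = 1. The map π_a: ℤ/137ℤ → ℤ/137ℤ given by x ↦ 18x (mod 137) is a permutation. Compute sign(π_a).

Trace 115: π^k(115) = [115, 15, 133, 65, 74, 99, 1] for k=0..6.
π_18 has 5 disjoint cycles with lengths [34, 34, 34, 34, 1] on {0,…,136}.
sign(π) = (−1)^{n − #cycles} = (−1)^{137−5} = (−1)^132 = +1.

+1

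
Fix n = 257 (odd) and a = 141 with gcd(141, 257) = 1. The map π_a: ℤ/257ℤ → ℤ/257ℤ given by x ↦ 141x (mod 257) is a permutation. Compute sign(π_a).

+1

Start at x=135: 135 → 17 → 84 → 22 → 18 → 225 → 114 → … (one orbit).
Decompose π into cycles: lengths [128, 128, 1] (3 cycles, including the fixed point 0).
257 − 3 = 254 transpositions; sign(π) = (−1)^254 = +1.
Zolotarev: (141|257) = +1, matching the cycle-count sign.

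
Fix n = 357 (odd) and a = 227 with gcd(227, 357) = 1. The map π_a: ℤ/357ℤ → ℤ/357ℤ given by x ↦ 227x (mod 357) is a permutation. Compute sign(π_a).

-1

Orbit of 194 under x↦227x: [194, 127, 269, 16, 62, 151, 5]… (length divides ord_357(227)).
π_227 has 14 disjoint cycles with lengths [48, 48, 48, 48, 48, 48, 16, 16, 16, 6, 6, 6, 2, 1] on {0,…,356}.
sign(π) = (−1)^{n − #cycles} = (−1)^{357−14} = (−1)^343 = -1.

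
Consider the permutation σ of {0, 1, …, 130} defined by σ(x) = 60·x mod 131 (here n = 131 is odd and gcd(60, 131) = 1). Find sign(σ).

Trace 39: π^k(39) = [39, 113, 99, 45, 80, 84, 62] for k=0..6.
Decompose π into cycles: lengths [13, 13, 13, 13, 13, 13, 13, 13, 13, 13, 1] (11 cycles, including the fixed point 0).
With 11 cycles on 131 points, sign = (−1)^{131−11} = +1.
Zolotarev: (60|131) = +1, matching the cycle-count sign.

+1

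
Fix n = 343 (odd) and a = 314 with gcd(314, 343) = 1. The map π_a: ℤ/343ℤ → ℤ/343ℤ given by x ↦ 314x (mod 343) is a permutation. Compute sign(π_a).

Orbit of 288 under x↦314x: [288, 223, 50, 265, 204, 258, 64]… (length divides ord_343(314)).
Cycle type of π: 98×3 + 14×3 + 2×3 + 1; total 10 cycles.
343 − 10 = 333 transpositions; sign(π) = (−1)^333 = -1.
Zolotarev: (314|343) = -1, matching the cycle-count sign.

-1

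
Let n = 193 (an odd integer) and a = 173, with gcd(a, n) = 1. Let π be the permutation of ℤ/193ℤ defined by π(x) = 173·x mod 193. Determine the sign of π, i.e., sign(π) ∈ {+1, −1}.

Orbit of 182 under x↦173x: [182, 27, 39, 185, 160, 81, 117]… (length divides ord_193(173)).
Decompose π into cycles: lengths [64, 64, 64, 1] (4 cycles, including the fixed point 0).
sign(π) = (−1)^{n − #cycles} = (−1)^{193−4} = (−1)^189 = -1.

-1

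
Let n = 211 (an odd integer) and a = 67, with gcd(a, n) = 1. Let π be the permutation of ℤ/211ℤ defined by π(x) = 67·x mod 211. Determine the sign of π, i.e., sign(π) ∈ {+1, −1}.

Start at x=153: 153 → 123 → 12 → 171 → 63 → 1 → 67 → … (one orbit).
The orbit structure of x ↦ 67x mod 211: 16 orbits of sizes [14, 14, 14, 14, 14, 14, 14, 14, 14, 14, 14, 14, 14, 14, 14, 1].
With 16 cycles on 211 points, sign = (−1)^{211−16} = -1.
Check: (67/211) = -1 by Zolotarev.

-1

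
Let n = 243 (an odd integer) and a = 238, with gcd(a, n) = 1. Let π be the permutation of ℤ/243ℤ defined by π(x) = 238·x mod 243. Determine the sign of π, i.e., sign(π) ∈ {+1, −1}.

Trace 64: π^k(64) = [64, 166, 142, 19, 148, 232, 55] for k=0..6.
The orbit structure of x ↦ 238x mod 243: 11 orbits of sizes [81, 81, 27, 27, 9, 9, 3, 3, 1, 1, 1].
11 cycles on 243: each ℓ→(−1)^(ℓ−1), product (−1)^232 = +1.

+1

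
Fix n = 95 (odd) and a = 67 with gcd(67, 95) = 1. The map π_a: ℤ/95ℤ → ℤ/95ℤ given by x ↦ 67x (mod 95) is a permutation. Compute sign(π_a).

+1

Orbit of 61 under x↦67x: [61, 2, 39, 48, 81, 12, 44]… (length divides ord_95(67)).
5 cycles of lengths [36, 36, 18, 4, 1].
5 cycles on 95: each ℓ→(−1)^(ℓ−1), product (−1)^90 = +1.
Via Zolotarev, sign(π_{67}) = (67|95) = +1.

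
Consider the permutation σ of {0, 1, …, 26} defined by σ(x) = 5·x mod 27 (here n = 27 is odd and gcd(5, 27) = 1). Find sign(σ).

Start at x=5: 5 → 25 → 17 → 4 → 20 → 19 → 14 → … (one orbit).
The orbit structure of x ↦ 5x mod 27: 4 orbits of sizes [18, 6, 2, 1].
Σ(ℓ_i−1) = 27−4 = 23; sign = (−1)^23 = -1.

-1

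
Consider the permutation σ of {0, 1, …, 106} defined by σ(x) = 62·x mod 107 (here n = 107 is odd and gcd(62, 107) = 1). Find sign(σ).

+1

Orbit of 90 under x↦62x: [90, 16, 29, 86, 89, 61, 37]… (length divides ord_107(62)).
Cycle type of π: 53×2 + 1; total 3 cycles.
n − c = 107 − 3 = 104; sign = (−1)^104 = +1.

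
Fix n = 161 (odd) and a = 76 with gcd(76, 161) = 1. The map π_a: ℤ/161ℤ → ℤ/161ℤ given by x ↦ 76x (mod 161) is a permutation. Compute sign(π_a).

Start at x=8: 8 → 125 → 1 → 76 → 141 → 90 → 78 → … (one orbit).
Cycle type of π: 22×7 + 2×3 + 1; total 11 cycles.
sign(π) = (−1)^{n − #cycles} = (−1)^{161−11} = (−1)^150 = +1.

+1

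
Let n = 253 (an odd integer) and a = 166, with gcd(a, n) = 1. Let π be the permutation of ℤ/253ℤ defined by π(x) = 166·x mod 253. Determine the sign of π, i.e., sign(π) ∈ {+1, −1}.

-1

Orbit of 232 under x↦166x: [232, 56, 188, 89, 100, 155, 177]… (length divides ord_253(166)).
22 cycles of lengths [22, 22, 22, 22, 22, 22, 22, 22, 22, 22, 22, 1, 1, 1, 1, 1, 1, 1, 1, 1, 1, 1].
With 22 cycles on 253 points, sign = (−1)^{253−22} = -1.
Via Zolotarev, sign(π_{166}) = (166|253) = -1.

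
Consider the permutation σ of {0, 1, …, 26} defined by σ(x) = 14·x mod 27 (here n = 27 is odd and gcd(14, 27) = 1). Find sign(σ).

-1

Trace 17: π^k(17) = [17, 22, 11, 19, 23, 25, 26] for k=0..6.
4 cycles of lengths [18, 6, 2, 1].
With 4 cycles on 27 points, sign = (−1)^{27−4} = -1.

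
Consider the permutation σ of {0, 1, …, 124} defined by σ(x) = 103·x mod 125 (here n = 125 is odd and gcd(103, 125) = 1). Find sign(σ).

-1

Trace 104: π^k(104) = [104, 87, 86, 108, 124, 22, 16] for k=0..6.
The orbit structure of x ↦ 103x mod 125: 4 orbits of sizes [100, 20, 4, 1].
n − c = 125 − 4 = 121; sign = (−1)^121 = -1.
Check: (103/125) = -1 by Zolotarev.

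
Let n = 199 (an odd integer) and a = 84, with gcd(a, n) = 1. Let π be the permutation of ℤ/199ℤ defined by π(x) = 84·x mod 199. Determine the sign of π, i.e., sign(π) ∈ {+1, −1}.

Start at x=53: 53 → 74 → 47 → 167 → 98 → 73 → 162 → … (one orbit).
Decompose π into cycles: lengths [198, 1] (2 cycles, including the fixed point 0).
With 2 cycles on 199 points, sign = (−1)^{199−2} = -1.

-1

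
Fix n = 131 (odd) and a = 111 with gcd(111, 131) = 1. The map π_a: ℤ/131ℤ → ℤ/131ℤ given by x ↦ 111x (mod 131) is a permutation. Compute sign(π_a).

-1

Orbit of 31 under x↦111x: [31, 35, 86, 114, 78, 12, 22]… (length divides ord_131(111)).
Decompose π into cycles: lengths [130, 1] (2 cycles, including the fixed point 0).
sign(π) = (−1)^{n − #cycles} = (−1)^{131−2} = (−1)^129 = -1.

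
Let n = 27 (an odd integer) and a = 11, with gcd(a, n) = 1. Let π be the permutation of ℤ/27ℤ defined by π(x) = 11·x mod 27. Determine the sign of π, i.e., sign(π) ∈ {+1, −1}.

Trace 26: π^k(26) = [26, 16, 14, 19, 20, 4, 17] for k=0..6.
4 cycles of lengths [18, 6, 2, 1].
n − c = 27 − 4 = 23; sign = (−1)^23 = -1.
Zolotarev: (11|27) = -1, matching the cycle-count sign.

-1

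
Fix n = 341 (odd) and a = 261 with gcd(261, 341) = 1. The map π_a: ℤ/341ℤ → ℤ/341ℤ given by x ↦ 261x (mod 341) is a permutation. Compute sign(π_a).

+1

Orbit of 159 under x↦261x: [159, 238, 56, 294, 9, 303, 312]… (length divides ord_341(261)).
Cycle type of π: 30×11 + 10 + 1; total 13 cycles.
With 13 cycles on 341 points, sign = (−1)^{341−13} = +1.
(261|341)_J = +1 (Zolotarev's lemma cross-check).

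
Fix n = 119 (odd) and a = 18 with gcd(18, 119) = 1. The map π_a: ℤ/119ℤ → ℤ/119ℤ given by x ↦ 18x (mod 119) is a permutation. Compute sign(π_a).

Start at x=86: 86 → 1 → 18 → 86 (one orbit).
The orbit structure of x ↦ 18x mod 119: 51 orbits of sizes [3, 3, 3, 3, 3, 3, 3, 3, 3, 3, 3, 3, 3, 3, 3, 3, 3, 3, 3, 3, 3, 3, 3, 3, 3, 3, 3, 3, 3, 3, 3, 3, 3, 3, 1, 1, 1, 1, 1, 1, 1, 1, 1, 1, 1, 1, 1, 1, 1, 1, 1].
Σ(ℓ_i−1) = 119−51 = 68; sign = (−1)^68 = +1.
Check: (18/119) = +1 by Zolotarev.

+1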